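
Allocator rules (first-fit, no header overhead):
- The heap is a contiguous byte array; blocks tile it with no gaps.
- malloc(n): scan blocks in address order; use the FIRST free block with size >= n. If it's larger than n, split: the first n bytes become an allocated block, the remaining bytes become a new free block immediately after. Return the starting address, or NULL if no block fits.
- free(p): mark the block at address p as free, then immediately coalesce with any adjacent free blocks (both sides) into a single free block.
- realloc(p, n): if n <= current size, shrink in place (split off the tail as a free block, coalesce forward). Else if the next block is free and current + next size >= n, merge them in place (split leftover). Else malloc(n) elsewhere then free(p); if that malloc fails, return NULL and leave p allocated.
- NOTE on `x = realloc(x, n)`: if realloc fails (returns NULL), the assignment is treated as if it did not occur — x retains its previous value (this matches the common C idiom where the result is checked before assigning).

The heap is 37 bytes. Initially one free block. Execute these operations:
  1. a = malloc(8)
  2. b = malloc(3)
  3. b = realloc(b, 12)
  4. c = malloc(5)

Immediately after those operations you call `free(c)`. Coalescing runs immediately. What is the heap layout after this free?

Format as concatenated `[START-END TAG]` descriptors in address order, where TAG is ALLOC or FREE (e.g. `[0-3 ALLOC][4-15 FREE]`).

Answer: [0-7 ALLOC][8-19 ALLOC][20-36 FREE]

Derivation:
Op 1: a = malloc(8) -> a = 0; heap: [0-7 ALLOC][8-36 FREE]
Op 2: b = malloc(3) -> b = 8; heap: [0-7 ALLOC][8-10 ALLOC][11-36 FREE]
Op 3: b = realloc(b, 12) -> b = 8; heap: [0-7 ALLOC][8-19 ALLOC][20-36 FREE]
Op 4: c = malloc(5) -> c = 20; heap: [0-7 ALLOC][8-19 ALLOC][20-24 ALLOC][25-36 FREE]
free(c): c = 20 -> block [20-24 ALLOC]; mark free, coalesce with adjacent free neighbors -> [0-7 ALLOC][8-19 ALLOC][20-36 FREE]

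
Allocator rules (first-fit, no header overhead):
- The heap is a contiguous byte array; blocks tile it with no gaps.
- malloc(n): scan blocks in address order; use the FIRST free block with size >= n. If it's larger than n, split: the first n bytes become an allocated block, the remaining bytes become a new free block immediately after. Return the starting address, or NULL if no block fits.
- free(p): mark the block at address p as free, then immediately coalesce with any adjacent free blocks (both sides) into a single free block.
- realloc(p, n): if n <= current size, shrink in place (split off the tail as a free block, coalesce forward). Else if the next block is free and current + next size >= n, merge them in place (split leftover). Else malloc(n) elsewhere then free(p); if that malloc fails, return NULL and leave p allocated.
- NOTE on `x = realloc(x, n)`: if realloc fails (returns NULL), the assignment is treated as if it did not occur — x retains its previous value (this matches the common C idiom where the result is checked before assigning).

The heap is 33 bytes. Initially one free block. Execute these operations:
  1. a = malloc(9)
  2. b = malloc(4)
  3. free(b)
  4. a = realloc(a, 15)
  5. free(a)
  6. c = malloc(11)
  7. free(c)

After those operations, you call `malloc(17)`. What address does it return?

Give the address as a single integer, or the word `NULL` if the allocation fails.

Answer: 0

Derivation:
Op 1: a = malloc(9) -> a = 0; heap: [0-8 ALLOC][9-32 FREE]
Op 2: b = malloc(4) -> b = 9; heap: [0-8 ALLOC][9-12 ALLOC][13-32 FREE]
Op 3: free(b) -> (freed b); heap: [0-8 ALLOC][9-32 FREE]
Op 4: a = realloc(a, 15) -> a = 0; heap: [0-14 ALLOC][15-32 FREE]
Op 5: free(a) -> (freed a); heap: [0-32 FREE]
Op 6: c = malloc(11) -> c = 0; heap: [0-10 ALLOC][11-32 FREE]
Op 7: free(c) -> (freed c); heap: [0-32 FREE]
malloc(17): first-fit scan over [0-32 FREE] -> 0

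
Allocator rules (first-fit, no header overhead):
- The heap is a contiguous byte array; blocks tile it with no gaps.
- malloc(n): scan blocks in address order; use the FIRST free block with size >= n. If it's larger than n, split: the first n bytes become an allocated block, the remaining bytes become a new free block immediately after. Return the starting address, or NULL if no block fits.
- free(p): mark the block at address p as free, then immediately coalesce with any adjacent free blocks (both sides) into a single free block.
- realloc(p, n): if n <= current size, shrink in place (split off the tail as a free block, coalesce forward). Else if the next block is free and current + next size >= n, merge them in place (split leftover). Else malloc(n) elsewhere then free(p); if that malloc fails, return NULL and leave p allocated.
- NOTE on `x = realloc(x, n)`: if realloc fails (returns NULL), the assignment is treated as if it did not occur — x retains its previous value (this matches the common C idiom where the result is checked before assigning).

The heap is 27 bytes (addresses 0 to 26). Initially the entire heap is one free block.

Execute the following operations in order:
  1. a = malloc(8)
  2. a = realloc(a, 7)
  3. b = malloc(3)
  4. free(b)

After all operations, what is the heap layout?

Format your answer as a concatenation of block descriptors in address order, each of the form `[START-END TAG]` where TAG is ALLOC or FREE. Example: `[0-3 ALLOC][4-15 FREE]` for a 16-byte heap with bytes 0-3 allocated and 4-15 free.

Answer: [0-6 ALLOC][7-26 FREE]

Derivation:
Op 1: a = malloc(8) -> a = 0; heap: [0-7 ALLOC][8-26 FREE]
Op 2: a = realloc(a, 7) -> a = 0; heap: [0-6 ALLOC][7-26 FREE]
Op 3: b = malloc(3) -> b = 7; heap: [0-6 ALLOC][7-9 ALLOC][10-26 FREE]
Op 4: free(b) -> (freed b); heap: [0-6 ALLOC][7-26 FREE]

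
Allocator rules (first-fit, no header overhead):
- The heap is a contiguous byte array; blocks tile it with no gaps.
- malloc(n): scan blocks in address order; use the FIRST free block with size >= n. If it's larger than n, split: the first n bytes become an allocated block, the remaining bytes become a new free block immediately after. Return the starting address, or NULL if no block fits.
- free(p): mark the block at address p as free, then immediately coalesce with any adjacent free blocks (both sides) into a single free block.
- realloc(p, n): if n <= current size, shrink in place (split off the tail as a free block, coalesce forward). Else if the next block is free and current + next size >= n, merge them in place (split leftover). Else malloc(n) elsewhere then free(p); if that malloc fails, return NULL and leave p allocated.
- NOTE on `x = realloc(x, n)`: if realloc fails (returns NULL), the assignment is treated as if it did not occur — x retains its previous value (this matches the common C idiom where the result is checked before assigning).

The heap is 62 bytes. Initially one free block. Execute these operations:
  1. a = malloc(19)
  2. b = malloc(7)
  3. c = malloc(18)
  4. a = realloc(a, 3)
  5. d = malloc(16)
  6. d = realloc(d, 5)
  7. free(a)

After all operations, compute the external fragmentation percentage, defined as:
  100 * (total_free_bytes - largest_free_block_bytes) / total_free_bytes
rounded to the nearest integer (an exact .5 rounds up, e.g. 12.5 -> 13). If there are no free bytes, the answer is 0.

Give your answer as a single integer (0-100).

Answer: 44

Derivation:
Op 1: a = malloc(19) -> a = 0; heap: [0-18 ALLOC][19-61 FREE]
Op 2: b = malloc(7) -> b = 19; heap: [0-18 ALLOC][19-25 ALLOC][26-61 FREE]
Op 3: c = malloc(18) -> c = 26; heap: [0-18 ALLOC][19-25 ALLOC][26-43 ALLOC][44-61 FREE]
Op 4: a = realloc(a, 3) -> a = 0; heap: [0-2 ALLOC][3-18 FREE][19-25 ALLOC][26-43 ALLOC][44-61 FREE]
Op 5: d = malloc(16) -> d = 3; heap: [0-2 ALLOC][3-18 ALLOC][19-25 ALLOC][26-43 ALLOC][44-61 FREE]
Op 6: d = realloc(d, 5) -> d = 3; heap: [0-2 ALLOC][3-7 ALLOC][8-18 FREE][19-25 ALLOC][26-43 ALLOC][44-61 FREE]
Op 7: free(a) -> (freed a); heap: [0-2 FREE][3-7 ALLOC][8-18 FREE][19-25 ALLOC][26-43 ALLOC][44-61 FREE]
Free blocks: [3 11 18] total_free=32 largest=18 -> 100*(32-18)/32 = 1400/32 = 43.75 -> rounds to 44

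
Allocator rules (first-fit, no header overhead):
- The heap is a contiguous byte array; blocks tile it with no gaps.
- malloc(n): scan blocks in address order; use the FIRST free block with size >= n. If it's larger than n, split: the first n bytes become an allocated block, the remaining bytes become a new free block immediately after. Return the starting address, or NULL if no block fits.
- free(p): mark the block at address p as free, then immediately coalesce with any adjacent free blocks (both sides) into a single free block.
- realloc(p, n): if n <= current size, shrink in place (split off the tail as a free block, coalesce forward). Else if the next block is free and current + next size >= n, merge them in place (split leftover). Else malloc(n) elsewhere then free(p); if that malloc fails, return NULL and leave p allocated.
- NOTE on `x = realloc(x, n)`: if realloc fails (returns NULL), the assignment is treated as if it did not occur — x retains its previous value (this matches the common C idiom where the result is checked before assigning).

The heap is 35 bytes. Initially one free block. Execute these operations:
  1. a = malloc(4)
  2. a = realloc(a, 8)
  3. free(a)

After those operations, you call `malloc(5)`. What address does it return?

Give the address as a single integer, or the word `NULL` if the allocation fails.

Op 1: a = malloc(4) -> a = 0; heap: [0-3 ALLOC][4-34 FREE]
Op 2: a = realloc(a, 8) -> a = 0; heap: [0-7 ALLOC][8-34 FREE]
Op 3: free(a) -> (freed a); heap: [0-34 FREE]
malloc(5): first-fit scan over [0-34 FREE] -> 0

Answer: 0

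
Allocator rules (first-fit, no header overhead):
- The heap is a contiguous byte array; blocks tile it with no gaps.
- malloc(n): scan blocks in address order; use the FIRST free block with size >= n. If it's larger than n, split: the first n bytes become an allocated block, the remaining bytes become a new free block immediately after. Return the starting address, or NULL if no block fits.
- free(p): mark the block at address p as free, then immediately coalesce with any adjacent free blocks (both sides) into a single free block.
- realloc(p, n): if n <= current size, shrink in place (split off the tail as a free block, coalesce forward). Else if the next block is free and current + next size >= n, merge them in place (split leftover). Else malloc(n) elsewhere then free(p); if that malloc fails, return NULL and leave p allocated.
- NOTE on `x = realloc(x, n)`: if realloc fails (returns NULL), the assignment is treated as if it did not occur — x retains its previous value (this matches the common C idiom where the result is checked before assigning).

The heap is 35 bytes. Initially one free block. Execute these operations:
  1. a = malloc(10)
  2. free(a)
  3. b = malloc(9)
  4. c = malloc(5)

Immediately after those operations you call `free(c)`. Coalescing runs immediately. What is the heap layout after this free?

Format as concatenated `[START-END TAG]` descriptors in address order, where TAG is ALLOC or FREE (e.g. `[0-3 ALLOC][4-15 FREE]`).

Op 1: a = malloc(10) -> a = 0; heap: [0-9 ALLOC][10-34 FREE]
Op 2: free(a) -> (freed a); heap: [0-34 FREE]
Op 3: b = malloc(9) -> b = 0; heap: [0-8 ALLOC][9-34 FREE]
Op 4: c = malloc(5) -> c = 9; heap: [0-8 ALLOC][9-13 ALLOC][14-34 FREE]
free(c): c = 9 -> block [9-13 ALLOC]; mark free, coalesce with adjacent free neighbors -> [0-8 ALLOC][9-34 FREE]

Answer: [0-8 ALLOC][9-34 FREE]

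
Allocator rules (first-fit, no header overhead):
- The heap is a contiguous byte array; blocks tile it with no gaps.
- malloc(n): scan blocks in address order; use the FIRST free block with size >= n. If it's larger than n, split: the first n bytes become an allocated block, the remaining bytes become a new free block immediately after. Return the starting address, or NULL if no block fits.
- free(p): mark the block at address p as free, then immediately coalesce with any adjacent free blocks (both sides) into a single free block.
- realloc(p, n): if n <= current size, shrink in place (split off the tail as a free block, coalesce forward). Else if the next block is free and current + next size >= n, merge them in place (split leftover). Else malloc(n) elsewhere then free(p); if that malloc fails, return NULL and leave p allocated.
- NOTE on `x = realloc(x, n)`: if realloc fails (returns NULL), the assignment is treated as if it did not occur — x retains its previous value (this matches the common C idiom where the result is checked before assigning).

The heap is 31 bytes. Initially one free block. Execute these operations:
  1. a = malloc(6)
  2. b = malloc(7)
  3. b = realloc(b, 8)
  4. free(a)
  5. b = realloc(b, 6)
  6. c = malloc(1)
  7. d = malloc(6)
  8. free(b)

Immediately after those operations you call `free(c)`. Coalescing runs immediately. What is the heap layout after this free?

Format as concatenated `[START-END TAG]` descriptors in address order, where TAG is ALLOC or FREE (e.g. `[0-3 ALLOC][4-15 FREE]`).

Answer: [0-11 FREE][12-17 ALLOC][18-30 FREE]

Derivation:
Op 1: a = malloc(6) -> a = 0; heap: [0-5 ALLOC][6-30 FREE]
Op 2: b = malloc(7) -> b = 6; heap: [0-5 ALLOC][6-12 ALLOC][13-30 FREE]
Op 3: b = realloc(b, 8) -> b = 6; heap: [0-5 ALLOC][6-13 ALLOC][14-30 FREE]
Op 4: free(a) -> (freed a); heap: [0-5 FREE][6-13 ALLOC][14-30 FREE]
Op 5: b = realloc(b, 6) -> b = 6; heap: [0-5 FREE][6-11 ALLOC][12-30 FREE]
Op 6: c = malloc(1) -> c = 0; heap: [0-0 ALLOC][1-5 FREE][6-11 ALLOC][12-30 FREE]
Op 7: d = malloc(6) -> d = 12; heap: [0-0 ALLOC][1-5 FREE][6-11 ALLOC][12-17 ALLOC][18-30 FREE]
Op 8: free(b) -> (freed b); heap: [0-0 ALLOC][1-11 FREE][12-17 ALLOC][18-30 FREE]
free(c): c = 0 -> block [0-0 ALLOC]; mark free, coalesce with adjacent free neighbors -> [0-11 FREE][12-17 ALLOC][18-30 FREE]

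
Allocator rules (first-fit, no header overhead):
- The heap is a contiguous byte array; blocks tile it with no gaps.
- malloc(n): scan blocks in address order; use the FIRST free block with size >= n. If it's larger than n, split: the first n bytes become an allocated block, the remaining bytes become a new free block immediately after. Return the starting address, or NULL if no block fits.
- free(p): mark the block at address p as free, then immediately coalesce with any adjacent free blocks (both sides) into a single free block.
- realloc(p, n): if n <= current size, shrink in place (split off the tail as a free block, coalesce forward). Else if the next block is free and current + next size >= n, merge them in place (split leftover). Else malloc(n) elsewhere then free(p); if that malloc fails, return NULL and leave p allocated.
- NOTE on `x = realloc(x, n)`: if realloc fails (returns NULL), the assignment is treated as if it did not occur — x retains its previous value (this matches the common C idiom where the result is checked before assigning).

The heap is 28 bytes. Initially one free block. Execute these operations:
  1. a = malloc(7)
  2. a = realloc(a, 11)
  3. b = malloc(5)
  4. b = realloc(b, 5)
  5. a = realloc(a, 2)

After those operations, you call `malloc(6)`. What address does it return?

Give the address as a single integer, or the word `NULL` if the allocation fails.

Answer: 2

Derivation:
Op 1: a = malloc(7) -> a = 0; heap: [0-6 ALLOC][7-27 FREE]
Op 2: a = realloc(a, 11) -> a = 0; heap: [0-10 ALLOC][11-27 FREE]
Op 3: b = malloc(5) -> b = 11; heap: [0-10 ALLOC][11-15 ALLOC][16-27 FREE]
Op 4: b = realloc(b, 5) -> b = 11; heap: [0-10 ALLOC][11-15 ALLOC][16-27 FREE]
Op 5: a = realloc(a, 2) -> a = 0; heap: [0-1 ALLOC][2-10 FREE][11-15 ALLOC][16-27 FREE]
malloc(6): first-fit scan over [0-1 ALLOC][2-10 FREE][11-15 ALLOC][16-27 FREE] -> 2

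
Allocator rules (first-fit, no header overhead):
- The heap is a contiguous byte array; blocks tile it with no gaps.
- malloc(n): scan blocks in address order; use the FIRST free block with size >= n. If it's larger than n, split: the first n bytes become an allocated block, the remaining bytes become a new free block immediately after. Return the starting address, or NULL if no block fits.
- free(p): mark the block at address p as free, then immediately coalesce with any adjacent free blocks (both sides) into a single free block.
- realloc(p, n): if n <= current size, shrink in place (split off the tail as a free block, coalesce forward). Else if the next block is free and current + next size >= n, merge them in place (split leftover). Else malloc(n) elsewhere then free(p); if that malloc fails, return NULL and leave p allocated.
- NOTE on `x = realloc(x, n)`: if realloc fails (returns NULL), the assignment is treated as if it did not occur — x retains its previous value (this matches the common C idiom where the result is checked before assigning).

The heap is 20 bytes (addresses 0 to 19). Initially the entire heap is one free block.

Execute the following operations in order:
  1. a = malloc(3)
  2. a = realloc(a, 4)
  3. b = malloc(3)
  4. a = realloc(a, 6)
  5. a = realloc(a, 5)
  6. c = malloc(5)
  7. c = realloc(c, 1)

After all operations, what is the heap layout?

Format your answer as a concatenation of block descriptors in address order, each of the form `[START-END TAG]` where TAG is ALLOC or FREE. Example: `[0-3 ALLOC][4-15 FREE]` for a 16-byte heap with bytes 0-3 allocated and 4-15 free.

Answer: [0-3 FREE][4-6 ALLOC][7-11 ALLOC][12-12 ALLOC][13-19 FREE]

Derivation:
Op 1: a = malloc(3) -> a = 0; heap: [0-2 ALLOC][3-19 FREE]
Op 2: a = realloc(a, 4) -> a = 0; heap: [0-3 ALLOC][4-19 FREE]
Op 3: b = malloc(3) -> b = 4; heap: [0-3 ALLOC][4-6 ALLOC][7-19 FREE]
Op 4: a = realloc(a, 6) -> a = 7; heap: [0-3 FREE][4-6 ALLOC][7-12 ALLOC][13-19 FREE]
Op 5: a = realloc(a, 5) -> a = 7; heap: [0-3 FREE][4-6 ALLOC][7-11 ALLOC][12-19 FREE]
Op 6: c = malloc(5) -> c = 12; heap: [0-3 FREE][4-6 ALLOC][7-11 ALLOC][12-16 ALLOC][17-19 FREE]
Op 7: c = realloc(c, 1) -> c = 12; heap: [0-3 FREE][4-6 ALLOC][7-11 ALLOC][12-12 ALLOC][13-19 FREE]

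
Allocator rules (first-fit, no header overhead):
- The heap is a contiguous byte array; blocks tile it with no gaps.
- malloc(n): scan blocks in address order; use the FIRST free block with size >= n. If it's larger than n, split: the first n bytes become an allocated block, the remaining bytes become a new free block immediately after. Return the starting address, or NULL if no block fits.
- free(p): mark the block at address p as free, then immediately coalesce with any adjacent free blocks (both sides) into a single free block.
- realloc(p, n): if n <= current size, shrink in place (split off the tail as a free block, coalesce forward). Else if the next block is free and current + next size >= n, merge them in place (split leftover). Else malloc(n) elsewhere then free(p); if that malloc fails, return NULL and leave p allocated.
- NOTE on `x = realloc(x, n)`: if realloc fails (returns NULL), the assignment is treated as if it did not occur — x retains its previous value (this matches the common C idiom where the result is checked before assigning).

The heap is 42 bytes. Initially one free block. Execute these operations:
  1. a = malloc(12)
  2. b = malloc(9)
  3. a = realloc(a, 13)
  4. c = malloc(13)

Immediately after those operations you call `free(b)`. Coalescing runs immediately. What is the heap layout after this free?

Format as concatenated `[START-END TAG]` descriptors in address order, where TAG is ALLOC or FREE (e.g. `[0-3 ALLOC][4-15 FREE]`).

Answer: [0-20 FREE][21-33 ALLOC][34-41 FREE]

Derivation:
Op 1: a = malloc(12) -> a = 0; heap: [0-11 ALLOC][12-41 FREE]
Op 2: b = malloc(9) -> b = 12; heap: [0-11 ALLOC][12-20 ALLOC][21-41 FREE]
Op 3: a = realloc(a, 13) -> a = 21; heap: [0-11 FREE][12-20 ALLOC][21-33 ALLOC][34-41 FREE]
Op 4: c = malloc(13) -> c = NULL; heap: [0-11 FREE][12-20 ALLOC][21-33 ALLOC][34-41 FREE]
free(b): b = 12 -> block [12-20 ALLOC]; mark free, coalesce with adjacent free neighbors -> [0-20 FREE][21-33 ALLOC][34-41 FREE]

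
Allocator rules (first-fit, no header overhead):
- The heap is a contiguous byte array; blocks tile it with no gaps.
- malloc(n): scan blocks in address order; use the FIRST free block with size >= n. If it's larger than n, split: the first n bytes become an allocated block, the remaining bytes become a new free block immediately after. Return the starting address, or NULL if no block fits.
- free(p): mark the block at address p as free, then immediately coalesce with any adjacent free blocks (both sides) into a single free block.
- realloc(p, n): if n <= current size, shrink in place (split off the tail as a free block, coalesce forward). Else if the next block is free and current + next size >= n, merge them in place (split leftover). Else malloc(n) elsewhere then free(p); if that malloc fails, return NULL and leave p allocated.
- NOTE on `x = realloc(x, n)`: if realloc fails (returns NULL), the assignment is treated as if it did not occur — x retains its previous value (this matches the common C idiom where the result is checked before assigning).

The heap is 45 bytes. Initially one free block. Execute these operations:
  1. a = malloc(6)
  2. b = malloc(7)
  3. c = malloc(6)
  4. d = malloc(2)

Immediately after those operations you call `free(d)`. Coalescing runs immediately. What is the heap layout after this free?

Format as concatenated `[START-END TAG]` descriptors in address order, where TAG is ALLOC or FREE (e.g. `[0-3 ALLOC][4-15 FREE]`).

Answer: [0-5 ALLOC][6-12 ALLOC][13-18 ALLOC][19-44 FREE]

Derivation:
Op 1: a = malloc(6) -> a = 0; heap: [0-5 ALLOC][6-44 FREE]
Op 2: b = malloc(7) -> b = 6; heap: [0-5 ALLOC][6-12 ALLOC][13-44 FREE]
Op 3: c = malloc(6) -> c = 13; heap: [0-5 ALLOC][6-12 ALLOC][13-18 ALLOC][19-44 FREE]
Op 4: d = malloc(2) -> d = 19; heap: [0-5 ALLOC][6-12 ALLOC][13-18 ALLOC][19-20 ALLOC][21-44 FREE]
free(d): d = 19 -> block [19-20 ALLOC]; mark free, coalesce with adjacent free neighbors -> [0-5 ALLOC][6-12 ALLOC][13-18 ALLOC][19-44 FREE]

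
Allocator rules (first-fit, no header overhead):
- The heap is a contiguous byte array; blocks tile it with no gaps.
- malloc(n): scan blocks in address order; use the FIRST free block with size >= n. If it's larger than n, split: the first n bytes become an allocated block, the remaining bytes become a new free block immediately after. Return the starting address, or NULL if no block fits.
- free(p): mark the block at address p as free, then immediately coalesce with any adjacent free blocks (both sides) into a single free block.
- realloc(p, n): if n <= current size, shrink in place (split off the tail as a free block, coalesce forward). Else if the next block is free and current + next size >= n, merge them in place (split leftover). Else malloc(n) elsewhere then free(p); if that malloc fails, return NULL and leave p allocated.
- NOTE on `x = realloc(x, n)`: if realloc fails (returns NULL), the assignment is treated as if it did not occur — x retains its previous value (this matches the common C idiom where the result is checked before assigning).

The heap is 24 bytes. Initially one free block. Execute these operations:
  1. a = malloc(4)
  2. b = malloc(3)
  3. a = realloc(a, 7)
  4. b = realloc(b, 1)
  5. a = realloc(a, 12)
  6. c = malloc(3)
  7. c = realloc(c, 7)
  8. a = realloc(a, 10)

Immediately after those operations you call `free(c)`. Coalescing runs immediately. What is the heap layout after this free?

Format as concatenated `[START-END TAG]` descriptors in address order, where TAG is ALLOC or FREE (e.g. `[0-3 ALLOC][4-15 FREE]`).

Op 1: a = malloc(4) -> a = 0; heap: [0-3 ALLOC][4-23 FREE]
Op 2: b = malloc(3) -> b = 4; heap: [0-3 ALLOC][4-6 ALLOC][7-23 FREE]
Op 3: a = realloc(a, 7) -> a = 7; heap: [0-3 FREE][4-6 ALLOC][7-13 ALLOC][14-23 FREE]
Op 4: b = realloc(b, 1) -> b = 4; heap: [0-3 FREE][4-4 ALLOC][5-6 FREE][7-13 ALLOC][14-23 FREE]
Op 5: a = realloc(a, 12) -> a = 7; heap: [0-3 FREE][4-4 ALLOC][5-6 FREE][7-18 ALLOC][19-23 FREE]
Op 6: c = malloc(3) -> c = 0; heap: [0-2 ALLOC][3-3 FREE][4-4 ALLOC][5-6 FREE][7-18 ALLOC][19-23 FREE]
Op 7: c = realloc(c, 7) -> NULL (c unchanged); heap: [0-2 ALLOC][3-3 FREE][4-4 ALLOC][5-6 FREE][7-18 ALLOC][19-23 FREE]
Op 8: a = realloc(a, 10) -> a = 7; heap: [0-2 ALLOC][3-3 FREE][4-4 ALLOC][5-6 FREE][7-16 ALLOC][17-23 FREE]
free(c): c = 0 -> block [0-2 ALLOC]; mark free, coalesce with adjacent free neighbors -> [0-3 FREE][4-4 ALLOC][5-6 FREE][7-16 ALLOC][17-23 FREE]

Answer: [0-3 FREE][4-4 ALLOC][5-6 FREE][7-16 ALLOC][17-23 FREE]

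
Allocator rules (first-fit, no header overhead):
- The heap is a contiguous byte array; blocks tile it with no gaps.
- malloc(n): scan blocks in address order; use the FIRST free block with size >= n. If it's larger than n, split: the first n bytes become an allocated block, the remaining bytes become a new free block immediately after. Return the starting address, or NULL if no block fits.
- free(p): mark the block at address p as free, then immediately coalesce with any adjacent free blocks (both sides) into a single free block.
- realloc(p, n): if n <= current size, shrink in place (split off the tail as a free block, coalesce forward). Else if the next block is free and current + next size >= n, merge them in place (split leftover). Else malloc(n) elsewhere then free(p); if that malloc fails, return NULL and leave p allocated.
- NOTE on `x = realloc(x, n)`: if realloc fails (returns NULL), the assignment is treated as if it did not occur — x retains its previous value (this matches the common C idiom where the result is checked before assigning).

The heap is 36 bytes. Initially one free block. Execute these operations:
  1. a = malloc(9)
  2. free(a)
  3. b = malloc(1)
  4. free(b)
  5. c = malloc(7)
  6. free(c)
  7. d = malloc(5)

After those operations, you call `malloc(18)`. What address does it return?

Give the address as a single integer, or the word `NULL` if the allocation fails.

Op 1: a = malloc(9) -> a = 0; heap: [0-8 ALLOC][9-35 FREE]
Op 2: free(a) -> (freed a); heap: [0-35 FREE]
Op 3: b = malloc(1) -> b = 0; heap: [0-0 ALLOC][1-35 FREE]
Op 4: free(b) -> (freed b); heap: [0-35 FREE]
Op 5: c = malloc(7) -> c = 0; heap: [0-6 ALLOC][7-35 FREE]
Op 6: free(c) -> (freed c); heap: [0-35 FREE]
Op 7: d = malloc(5) -> d = 0; heap: [0-4 ALLOC][5-35 FREE]
malloc(18): first-fit scan over [0-4 ALLOC][5-35 FREE] -> 5

Answer: 5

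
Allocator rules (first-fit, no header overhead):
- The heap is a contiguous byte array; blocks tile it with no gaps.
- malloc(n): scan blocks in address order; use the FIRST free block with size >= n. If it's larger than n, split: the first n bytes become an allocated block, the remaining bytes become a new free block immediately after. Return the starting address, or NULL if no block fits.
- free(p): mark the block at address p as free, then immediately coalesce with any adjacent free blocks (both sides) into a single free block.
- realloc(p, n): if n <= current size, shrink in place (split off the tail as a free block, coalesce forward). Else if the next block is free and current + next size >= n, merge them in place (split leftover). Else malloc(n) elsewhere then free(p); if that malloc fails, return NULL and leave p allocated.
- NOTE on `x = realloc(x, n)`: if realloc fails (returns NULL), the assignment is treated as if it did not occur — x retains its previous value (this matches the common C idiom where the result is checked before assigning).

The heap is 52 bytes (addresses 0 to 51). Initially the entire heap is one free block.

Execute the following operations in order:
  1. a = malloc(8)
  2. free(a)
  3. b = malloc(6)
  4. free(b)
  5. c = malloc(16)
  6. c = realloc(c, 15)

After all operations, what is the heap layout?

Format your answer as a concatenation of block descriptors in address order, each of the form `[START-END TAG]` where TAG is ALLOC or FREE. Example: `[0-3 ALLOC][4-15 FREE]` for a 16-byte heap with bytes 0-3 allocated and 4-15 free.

Answer: [0-14 ALLOC][15-51 FREE]

Derivation:
Op 1: a = malloc(8) -> a = 0; heap: [0-7 ALLOC][8-51 FREE]
Op 2: free(a) -> (freed a); heap: [0-51 FREE]
Op 3: b = malloc(6) -> b = 0; heap: [0-5 ALLOC][6-51 FREE]
Op 4: free(b) -> (freed b); heap: [0-51 FREE]
Op 5: c = malloc(16) -> c = 0; heap: [0-15 ALLOC][16-51 FREE]
Op 6: c = realloc(c, 15) -> c = 0; heap: [0-14 ALLOC][15-51 FREE]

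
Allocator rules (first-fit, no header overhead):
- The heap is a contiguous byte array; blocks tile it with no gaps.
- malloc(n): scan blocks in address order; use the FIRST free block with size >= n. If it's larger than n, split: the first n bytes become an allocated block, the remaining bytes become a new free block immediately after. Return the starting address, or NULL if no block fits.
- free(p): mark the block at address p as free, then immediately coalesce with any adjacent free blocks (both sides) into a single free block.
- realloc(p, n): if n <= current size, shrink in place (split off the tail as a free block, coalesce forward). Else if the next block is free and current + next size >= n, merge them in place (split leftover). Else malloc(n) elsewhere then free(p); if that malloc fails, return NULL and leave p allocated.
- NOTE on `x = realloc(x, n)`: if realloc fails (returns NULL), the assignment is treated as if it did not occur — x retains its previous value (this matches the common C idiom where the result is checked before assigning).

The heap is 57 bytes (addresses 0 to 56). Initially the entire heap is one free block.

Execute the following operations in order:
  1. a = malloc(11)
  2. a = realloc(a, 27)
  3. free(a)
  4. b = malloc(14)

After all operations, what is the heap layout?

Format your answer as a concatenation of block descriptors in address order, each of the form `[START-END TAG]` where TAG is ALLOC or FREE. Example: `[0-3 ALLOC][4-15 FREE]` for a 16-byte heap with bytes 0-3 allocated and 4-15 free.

Op 1: a = malloc(11) -> a = 0; heap: [0-10 ALLOC][11-56 FREE]
Op 2: a = realloc(a, 27) -> a = 0; heap: [0-26 ALLOC][27-56 FREE]
Op 3: free(a) -> (freed a); heap: [0-56 FREE]
Op 4: b = malloc(14) -> b = 0; heap: [0-13 ALLOC][14-56 FREE]

Answer: [0-13 ALLOC][14-56 FREE]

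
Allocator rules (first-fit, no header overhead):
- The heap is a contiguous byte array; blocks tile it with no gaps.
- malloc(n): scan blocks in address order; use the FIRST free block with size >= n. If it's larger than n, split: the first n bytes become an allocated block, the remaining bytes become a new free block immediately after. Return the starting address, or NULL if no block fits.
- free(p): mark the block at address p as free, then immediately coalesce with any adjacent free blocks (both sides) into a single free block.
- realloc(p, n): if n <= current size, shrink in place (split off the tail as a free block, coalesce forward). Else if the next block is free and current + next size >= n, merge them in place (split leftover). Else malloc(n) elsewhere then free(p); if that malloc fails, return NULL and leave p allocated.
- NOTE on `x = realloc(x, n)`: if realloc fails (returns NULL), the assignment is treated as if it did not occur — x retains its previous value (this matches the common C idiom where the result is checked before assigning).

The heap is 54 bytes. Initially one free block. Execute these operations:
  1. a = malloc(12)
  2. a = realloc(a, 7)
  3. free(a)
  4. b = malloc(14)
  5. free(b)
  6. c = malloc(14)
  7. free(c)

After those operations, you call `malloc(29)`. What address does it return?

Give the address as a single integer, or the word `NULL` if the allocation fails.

Answer: 0

Derivation:
Op 1: a = malloc(12) -> a = 0; heap: [0-11 ALLOC][12-53 FREE]
Op 2: a = realloc(a, 7) -> a = 0; heap: [0-6 ALLOC][7-53 FREE]
Op 3: free(a) -> (freed a); heap: [0-53 FREE]
Op 4: b = malloc(14) -> b = 0; heap: [0-13 ALLOC][14-53 FREE]
Op 5: free(b) -> (freed b); heap: [0-53 FREE]
Op 6: c = malloc(14) -> c = 0; heap: [0-13 ALLOC][14-53 FREE]
Op 7: free(c) -> (freed c); heap: [0-53 FREE]
malloc(29): first-fit scan over [0-53 FREE] -> 0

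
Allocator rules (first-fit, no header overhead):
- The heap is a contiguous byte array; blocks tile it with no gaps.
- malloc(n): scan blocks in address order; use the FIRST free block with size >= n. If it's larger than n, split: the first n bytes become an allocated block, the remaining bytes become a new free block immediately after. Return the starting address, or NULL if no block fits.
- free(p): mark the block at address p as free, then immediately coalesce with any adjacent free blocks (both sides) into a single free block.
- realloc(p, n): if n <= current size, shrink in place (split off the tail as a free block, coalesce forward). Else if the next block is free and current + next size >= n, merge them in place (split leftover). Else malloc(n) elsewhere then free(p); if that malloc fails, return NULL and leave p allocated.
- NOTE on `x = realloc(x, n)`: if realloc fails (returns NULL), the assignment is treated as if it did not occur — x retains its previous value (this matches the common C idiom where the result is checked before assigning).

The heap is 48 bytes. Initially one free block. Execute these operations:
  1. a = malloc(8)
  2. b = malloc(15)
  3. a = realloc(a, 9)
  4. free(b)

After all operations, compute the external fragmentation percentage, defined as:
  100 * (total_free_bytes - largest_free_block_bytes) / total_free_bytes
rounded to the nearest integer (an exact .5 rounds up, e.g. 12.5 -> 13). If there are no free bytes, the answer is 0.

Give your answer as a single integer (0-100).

Op 1: a = malloc(8) -> a = 0; heap: [0-7 ALLOC][8-47 FREE]
Op 2: b = malloc(15) -> b = 8; heap: [0-7 ALLOC][8-22 ALLOC][23-47 FREE]
Op 3: a = realloc(a, 9) -> a = 23; heap: [0-7 FREE][8-22 ALLOC][23-31 ALLOC][32-47 FREE]
Op 4: free(b) -> (freed b); heap: [0-22 FREE][23-31 ALLOC][32-47 FREE]
Free blocks: [23 16] total_free=39 largest=23 -> 100*(39-23)/39 = 1600/39 ≈ 41.026 -> rounds to 41

Answer: 41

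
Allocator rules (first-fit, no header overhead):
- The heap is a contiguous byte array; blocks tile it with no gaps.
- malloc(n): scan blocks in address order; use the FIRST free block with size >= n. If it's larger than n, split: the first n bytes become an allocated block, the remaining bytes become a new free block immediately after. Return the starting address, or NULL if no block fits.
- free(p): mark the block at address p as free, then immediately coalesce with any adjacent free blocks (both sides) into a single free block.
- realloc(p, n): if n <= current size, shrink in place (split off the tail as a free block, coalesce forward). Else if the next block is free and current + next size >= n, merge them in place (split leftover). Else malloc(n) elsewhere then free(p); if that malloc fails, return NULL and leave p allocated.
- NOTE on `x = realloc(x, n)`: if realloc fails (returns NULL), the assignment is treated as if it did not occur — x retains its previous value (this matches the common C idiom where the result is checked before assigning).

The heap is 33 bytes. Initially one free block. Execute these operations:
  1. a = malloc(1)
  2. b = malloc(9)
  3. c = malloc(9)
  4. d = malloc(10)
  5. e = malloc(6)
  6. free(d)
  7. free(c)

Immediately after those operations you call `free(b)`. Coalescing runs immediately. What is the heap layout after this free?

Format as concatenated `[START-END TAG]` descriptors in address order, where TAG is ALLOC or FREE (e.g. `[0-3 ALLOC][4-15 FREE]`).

Answer: [0-0 ALLOC][1-32 FREE]

Derivation:
Op 1: a = malloc(1) -> a = 0; heap: [0-0 ALLOC][1-32 FREE]
Op 2: b = malloc(9) -> b = 1; heap: [0-0 ALLOC][1-9 ALLOC][10-32 FREE]
Op 3: c = malloc(9) -> c = 10; heap: [0-0 ALLOC][1-9 ALLOC][10-18 ALLOC][19-32 FREE]
Op 4: d = malloc(10) -> d = 19; heap: [0-0 ALLOC][1-9 ALLOC][10-18 ALLOC][19-28 ALLOC][29-32 FREE]
Op 5: e = malloc(6) -> e = NULL; heap: [0-0 ALLOC][1-9 ALLOC][10-18 ALLOC][19-28 ALLOC][29-32 FREE]
Op 6: free(d) -> (freed d); heap: [0-0 ALLOC][1-9 ALLOC][10-18 ALLOC][19-32 FREE]
Op 7: free(c) -> (freed c); heap: [0-0 ALLOC][1-9 ALLOC][10-32 FREE]
free(b): b = 1 -> block [1-9 ALLOC]; mark free, coalesce with adjacent free neighbors -> [0-0 ALLOC][1-32 FREE]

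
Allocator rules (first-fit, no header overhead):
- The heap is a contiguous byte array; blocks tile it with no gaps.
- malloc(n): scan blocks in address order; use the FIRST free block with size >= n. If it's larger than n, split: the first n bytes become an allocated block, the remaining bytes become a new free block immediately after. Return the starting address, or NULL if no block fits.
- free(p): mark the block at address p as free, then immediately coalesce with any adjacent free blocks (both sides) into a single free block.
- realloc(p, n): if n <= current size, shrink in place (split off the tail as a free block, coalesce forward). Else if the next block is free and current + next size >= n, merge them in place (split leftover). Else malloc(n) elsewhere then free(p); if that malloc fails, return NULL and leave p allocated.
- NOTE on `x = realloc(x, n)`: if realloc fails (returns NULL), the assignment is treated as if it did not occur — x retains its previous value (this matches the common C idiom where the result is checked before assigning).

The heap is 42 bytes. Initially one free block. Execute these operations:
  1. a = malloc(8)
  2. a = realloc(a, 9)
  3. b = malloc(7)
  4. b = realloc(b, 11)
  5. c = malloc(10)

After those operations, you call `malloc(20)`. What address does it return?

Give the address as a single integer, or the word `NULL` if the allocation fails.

Answer: NULL

Derivation:
Op 1: a = malloc(8) -> a = 0; heap: [0-7 ALLOC][8-41 FREE]
Op 2: a = realloc(a, 9) -> a = 0; heap: [0-8 ALLOC][9-41 FREE]
Op 3: b = malloc(7) -> b = 9; heap: [0-8 ALLOC][9-15 ALLOC][16-41 FREE]
Op 4: b = realloc(b, 11) -> b = 9; heap: [0-8 ALLOC][9-19 ALLOC][20-41 FREE]
Op 5: c = malloc(10) -> c = 20; heap: [0-8 ALLOC][9-19 ALLOC][20-29 ALLOC][30-41 FREE]
malloc(20): first-fit scan over [0-8 ALLOC][9-19 ALLOC][20-29 ALLOC][30-41 FREE] -> NULL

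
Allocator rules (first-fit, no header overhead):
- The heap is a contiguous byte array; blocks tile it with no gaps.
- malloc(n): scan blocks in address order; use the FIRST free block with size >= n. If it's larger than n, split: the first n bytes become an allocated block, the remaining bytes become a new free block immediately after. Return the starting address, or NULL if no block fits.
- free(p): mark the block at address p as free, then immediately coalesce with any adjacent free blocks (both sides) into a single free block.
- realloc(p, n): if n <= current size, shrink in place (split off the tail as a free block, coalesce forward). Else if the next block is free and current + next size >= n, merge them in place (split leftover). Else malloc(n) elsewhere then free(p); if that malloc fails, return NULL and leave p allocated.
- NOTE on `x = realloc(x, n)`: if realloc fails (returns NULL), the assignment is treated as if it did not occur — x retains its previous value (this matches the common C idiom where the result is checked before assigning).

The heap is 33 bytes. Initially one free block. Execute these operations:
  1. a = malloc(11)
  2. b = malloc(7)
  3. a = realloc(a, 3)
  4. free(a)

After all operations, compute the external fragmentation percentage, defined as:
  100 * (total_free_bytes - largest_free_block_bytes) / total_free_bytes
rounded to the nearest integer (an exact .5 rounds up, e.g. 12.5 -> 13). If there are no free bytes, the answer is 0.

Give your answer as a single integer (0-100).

Op 1: a = malloc(11) -> a = 0; heap: [0-10 ALLOC][11-32 FREE]
Op 2: b = malloc(7) -> b = 11; heap: [0-10 ALLOC][11-17 ALLOC][18-32 FREE]
Op 3: a = realloc(a, 3) -> a = 0; heap: [0-2 ALLOC][3-10 FREE][11-17 ALLOC][18-32 FREE]
Op 4: free(a) -> (freed a); heap: [0-10 FREE][11-17 ALLOC][18-32 FREE]
Free blocks: [11 15] total_free=26 largest=15 -> 100*(26-15)/26 = 1100/26 ≈ 42.308 -> rounds to 42

Answer: 42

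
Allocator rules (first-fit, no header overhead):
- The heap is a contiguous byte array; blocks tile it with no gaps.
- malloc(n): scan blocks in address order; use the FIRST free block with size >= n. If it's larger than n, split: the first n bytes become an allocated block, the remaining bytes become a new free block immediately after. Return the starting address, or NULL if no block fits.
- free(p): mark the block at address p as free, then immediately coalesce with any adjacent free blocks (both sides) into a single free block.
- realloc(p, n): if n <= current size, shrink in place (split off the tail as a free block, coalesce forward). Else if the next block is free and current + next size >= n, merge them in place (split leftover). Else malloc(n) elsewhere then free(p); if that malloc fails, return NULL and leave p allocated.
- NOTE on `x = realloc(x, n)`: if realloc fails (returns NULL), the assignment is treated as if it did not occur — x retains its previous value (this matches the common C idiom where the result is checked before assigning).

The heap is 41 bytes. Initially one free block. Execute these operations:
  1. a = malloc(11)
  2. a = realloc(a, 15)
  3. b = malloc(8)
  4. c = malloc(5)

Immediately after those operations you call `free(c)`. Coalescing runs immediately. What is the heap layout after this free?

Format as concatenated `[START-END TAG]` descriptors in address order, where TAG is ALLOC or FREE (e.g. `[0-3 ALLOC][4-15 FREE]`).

Op 1: a = malloc(11) -> a = 0; heap: [0-10 ALLOC][11-40 FREE]
Op 2: a = realloc(a, 15) -> a = 0; heap: [0-14 ALLOC][15-40 FREE]
Op 3: b = malloc(8) -> b = 15; heap: [0-14 ALLOC][15-22 ALLOC][23-40 FREE]
Op 4: c = malloc(5) -> c = 23; heap: [0-14 ALLOC][15-22 ALLOC][23-27 ALLOC][28-40 FREE]
free(c): c = 23 -> block [23-27 ALLOC]; mark free, coalesce with adjacent free neighbors -> [0-14 ALLOC][15-22 ALLOC][23-40 FREE]

Answer: [0-14 ALLOC][15-22 ALLOC][23-40 FREE]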